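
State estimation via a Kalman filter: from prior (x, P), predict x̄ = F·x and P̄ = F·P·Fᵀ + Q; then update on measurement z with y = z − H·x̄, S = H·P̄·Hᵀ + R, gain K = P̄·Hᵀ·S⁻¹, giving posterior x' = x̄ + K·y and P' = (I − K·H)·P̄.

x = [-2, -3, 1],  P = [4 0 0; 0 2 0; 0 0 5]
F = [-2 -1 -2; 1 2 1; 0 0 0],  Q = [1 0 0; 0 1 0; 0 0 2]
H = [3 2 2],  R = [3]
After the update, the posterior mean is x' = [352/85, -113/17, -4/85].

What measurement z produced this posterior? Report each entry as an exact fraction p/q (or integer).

x̄ = F·x = [5, -7, 0]
P̄ = F·P·Fᵀ + Q = [39 -22 0; -22 18 0; 0 0 2]
S = H·P̄·Hᵀ + R = [170]
K = P̄·Hᵀ·S⁻¹ = [73/170; -3/17; 2/85]
x' − x̄ = [-73/85, 6/17, -4/85] = K·y
y = (KᵀK)⁻¹·Kᵀ·(x' − x̄) = [-2]
z = y + H·x̄ = [-2] + [1] = [-1]

z = [-1]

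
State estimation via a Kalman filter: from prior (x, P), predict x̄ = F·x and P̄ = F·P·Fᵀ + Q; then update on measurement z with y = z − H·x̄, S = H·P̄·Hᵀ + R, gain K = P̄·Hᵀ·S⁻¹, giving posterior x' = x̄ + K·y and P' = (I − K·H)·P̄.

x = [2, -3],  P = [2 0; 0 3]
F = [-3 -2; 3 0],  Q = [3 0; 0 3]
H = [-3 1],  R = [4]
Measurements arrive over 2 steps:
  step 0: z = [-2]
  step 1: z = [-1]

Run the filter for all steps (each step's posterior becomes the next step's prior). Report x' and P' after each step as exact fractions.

step 0: x̄ = F·x = [0, 6]
step 0: P̄ = F·P·Fᵀ + Q = [33 -18; -18 21]
step 0: y = z − H·x̄ = [-8]
step 0: S = H·P̄·Hᵀ + R = [430]
step 0: K = P̄·Hᵀ·S⁻¹ = [-117/430; 15/86]
step 0: x' = x̄ + K·y = [468/215, 198/43]
step 0: P' = (I − K·H)·P̄ = [501/430 207/86; 207/86 681/86]
step 1: x̄ = F·x = [-3384/215, 1404/215]
step 1: P̄ = F·P·Fᵀ + Q = [31839/430 -10719/430; -10719/430 5799/430]
step 1: y = z − H·x̄ = [-11771/215]
step 1: S = H·P̄·Hᵀ + R = [179192/215]
step 1: K = P̄·Hᵀ·S⁻¹ = [-2043/6892; 9489/89596]
step 1: x' = x̄ + K·y = [3375/6892, 65571/89596]
step 1: P' = (I − K·H)·P̄ = [1392/1723 2133/1723; 2133/1723 92676/22399]

step 0: x' = [468/215, 198/43], P' = [501/430 207/86; 207/86 681/86]
step 1: x' = [3375/6892, 65571/89596], P' = [1392/1723 2133/1723; 2133/1723 92676/22399]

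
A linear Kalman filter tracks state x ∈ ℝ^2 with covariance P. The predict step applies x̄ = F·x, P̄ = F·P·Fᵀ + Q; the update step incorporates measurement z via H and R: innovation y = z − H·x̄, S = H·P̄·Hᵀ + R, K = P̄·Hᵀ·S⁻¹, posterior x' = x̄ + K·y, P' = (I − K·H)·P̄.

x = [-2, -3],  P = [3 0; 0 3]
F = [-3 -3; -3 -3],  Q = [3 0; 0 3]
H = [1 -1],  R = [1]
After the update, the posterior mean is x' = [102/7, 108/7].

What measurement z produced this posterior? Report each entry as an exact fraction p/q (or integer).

x̄ = F·x = [15, 15]
P̄ = F·P·Fᵀ + Q = [57 54; 54 57]
S = H·P̄·Hᵀ + R = [7]
K = P̄·Hᵀ·S⁻¹ = [3/7; -3/7]
x' − x̄ = [-3/7, 3/7] = K·y
y = (KᵀK)⁻¹·Kᵀ·(x' − x̄) = [-1]
z = y + H·x̄ = [-1] + [0] = [-1]

z = [-1]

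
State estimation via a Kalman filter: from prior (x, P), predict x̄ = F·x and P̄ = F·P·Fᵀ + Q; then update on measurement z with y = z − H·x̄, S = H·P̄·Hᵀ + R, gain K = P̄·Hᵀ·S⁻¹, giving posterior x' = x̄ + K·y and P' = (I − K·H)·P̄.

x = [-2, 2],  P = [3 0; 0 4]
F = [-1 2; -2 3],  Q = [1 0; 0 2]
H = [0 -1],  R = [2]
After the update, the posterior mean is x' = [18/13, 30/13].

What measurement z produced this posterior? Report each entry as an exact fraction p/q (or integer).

z = [-2]

x̄ = F·x = [6, 10]
P̄ = F·P·Fᵀ + Q = [20 30; 30 50]
S = H·P̄·Hᵀ + R = [52]
K = P̄·Hᵀ·S⁻¹ = [-15/26; -25/26]
x' − x̄ = [-60/13, -100/13] = K·y
y = (KᵀK)⁻¹·Kᵀ·(x' − x̄) = [8]
z = y + H·x̄ = [8] + [-10] = [-2]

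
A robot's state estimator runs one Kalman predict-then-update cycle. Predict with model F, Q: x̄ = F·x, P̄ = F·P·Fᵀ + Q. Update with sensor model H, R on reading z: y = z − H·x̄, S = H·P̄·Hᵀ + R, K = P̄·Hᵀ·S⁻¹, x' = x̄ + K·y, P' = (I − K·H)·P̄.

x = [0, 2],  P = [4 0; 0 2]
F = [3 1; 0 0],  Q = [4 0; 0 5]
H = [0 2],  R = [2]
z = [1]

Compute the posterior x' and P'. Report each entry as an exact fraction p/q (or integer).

x' = [2, 5/11]
P' = [42 0; 0 5/11]

x̄ = F·x = [2, 0]
P̄ = F·P·Fᵀ + Q = [42 0; 0 5]
y = z − H·x̄ = [1]
S = H·P̄·Hᵀ + R = [22]
K = P̄·Hᵀ·S⁻¹ = [0; 5/11]
x' = x̄ + K·y = [2, 5/11]
P' = (I − K·H)·P̄ = [42 0; 0 5/11]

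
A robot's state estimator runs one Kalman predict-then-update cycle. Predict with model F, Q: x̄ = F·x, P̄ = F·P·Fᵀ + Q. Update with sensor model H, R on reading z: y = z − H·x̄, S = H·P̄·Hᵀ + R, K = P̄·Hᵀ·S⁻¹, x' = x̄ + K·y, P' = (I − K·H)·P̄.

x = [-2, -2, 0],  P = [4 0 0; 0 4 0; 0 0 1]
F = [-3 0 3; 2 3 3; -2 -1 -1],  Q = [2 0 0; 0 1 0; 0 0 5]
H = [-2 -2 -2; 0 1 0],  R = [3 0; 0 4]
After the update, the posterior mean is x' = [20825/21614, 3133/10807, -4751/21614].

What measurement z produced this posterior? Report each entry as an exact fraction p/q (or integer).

z = [-2, 1]

x̄ = F·x = [6, -10, 6]
P̄ = F·P·Fᵀ + Q = [47 -15 21; -15 62 -31; 21 -31 26]
S = H·P̄·Hᵀ + R = [343 -32; -32 66]
K = P̄·Hᵀ·S⁻¹ = [-3738/10807 -8537/21614; -64/10807 10121/10807; -1552/10807 -11657/21614]
x' − x̄ = [-108859/21614, 111203/10807, -134435/21614] = K·y
y = (KᵀK)⁻¹·Kᵀ·(x' − x̄) = [2, 11]
z = y + H·x̄ = [2, 11] + [-4, -10] = [-2, 1]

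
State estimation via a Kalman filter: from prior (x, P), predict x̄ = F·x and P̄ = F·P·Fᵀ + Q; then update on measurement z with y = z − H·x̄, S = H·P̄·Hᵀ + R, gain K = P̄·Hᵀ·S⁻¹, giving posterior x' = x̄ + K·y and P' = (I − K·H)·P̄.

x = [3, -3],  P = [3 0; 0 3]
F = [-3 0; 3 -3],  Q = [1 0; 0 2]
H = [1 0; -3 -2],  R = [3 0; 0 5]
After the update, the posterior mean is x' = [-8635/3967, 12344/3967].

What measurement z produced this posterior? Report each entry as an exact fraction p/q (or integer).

z = [-1, 1]

x̄ = F·x = [-9, 18]
P̄ = F·P·Fᵀ + Q = [28 -27; -27 56]
S = H·P̄·Hᵀ + R = [31 -30; -30 157]
K = P̄·Hᵀ·S⁻¹ = [3496/3967 -90/3967; -5169/3967 -1771/3967]
x' − x̄ = [27068/3967, -59062/3967] = K·y
y = (KᵀK)⁻¹·Kᵀ·(x' − x̄) = [8, 10]
z = y + H·x̄ = [8, 10] + [-9, -9] = [-1, 1]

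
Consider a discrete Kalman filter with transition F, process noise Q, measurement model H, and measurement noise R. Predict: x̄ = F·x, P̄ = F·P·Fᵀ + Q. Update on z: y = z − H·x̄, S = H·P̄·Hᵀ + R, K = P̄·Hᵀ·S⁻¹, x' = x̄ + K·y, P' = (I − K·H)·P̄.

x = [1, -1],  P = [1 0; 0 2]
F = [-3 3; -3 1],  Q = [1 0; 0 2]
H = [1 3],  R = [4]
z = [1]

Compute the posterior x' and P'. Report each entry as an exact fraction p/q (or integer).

x̄ = F·x = [-6, -4]
P̄ = F·P·Fᵀ + Q = [28 15; 15 13]
y = z − H·x̄ = [19]
S = H·P̄·Hᵀ + R = [239]
K = P̄·Hᵀ·S⁻¹ = [73/239; 54/239]
x' = x̄ + K·y = [-47/239, 70/239]
P' = (I − K·H)·P̄ = [1363/239 -357/239; -357/239 191/239]

x' = [-47/239, 70/239]
P' = [1363/239 -357/239; -357/239 191/239]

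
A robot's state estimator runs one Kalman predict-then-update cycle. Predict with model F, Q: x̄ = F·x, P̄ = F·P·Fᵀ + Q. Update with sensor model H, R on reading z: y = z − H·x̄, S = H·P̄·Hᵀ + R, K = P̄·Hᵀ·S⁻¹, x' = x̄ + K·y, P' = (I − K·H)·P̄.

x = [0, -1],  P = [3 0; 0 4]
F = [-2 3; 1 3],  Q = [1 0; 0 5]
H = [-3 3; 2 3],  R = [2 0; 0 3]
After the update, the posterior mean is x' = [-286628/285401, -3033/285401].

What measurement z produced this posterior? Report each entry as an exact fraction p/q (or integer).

x̄ = F·x = [-3, -3]
P̄ = F·P·Fᵀ + Q = [49 30; 30 44]
S = H·P̄·Hᵀ + R = [299 12; 12 955]
K = P̄·Hᵀ·S⁻¹ = [-56691/285401 56896/285401; 37806/285401 56904/285401]
x' − x̄ = [569575/285401, 853170/285401] = K·y
y = (KᵀK)⁻¹·Kᵀ·(x' − x̄) = [3, 13]
z = y + H·x̄ = [3, 13] + [0, -15] = [3, -2]

z = [3, -2]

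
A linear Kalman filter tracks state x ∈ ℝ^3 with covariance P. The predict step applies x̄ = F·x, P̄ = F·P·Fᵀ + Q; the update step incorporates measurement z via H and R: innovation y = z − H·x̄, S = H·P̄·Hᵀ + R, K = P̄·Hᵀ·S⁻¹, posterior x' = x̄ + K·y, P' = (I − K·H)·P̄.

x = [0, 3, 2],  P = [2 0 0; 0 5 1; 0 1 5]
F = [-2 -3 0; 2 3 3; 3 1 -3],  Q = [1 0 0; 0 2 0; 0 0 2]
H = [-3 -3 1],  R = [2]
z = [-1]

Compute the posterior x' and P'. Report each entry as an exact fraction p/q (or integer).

x' = [-221/25, 247/25, 31/15]
P' = [6744/125 -7558/125 -488/25; -7558/125 8606/125 616/25; -488/25 616/25 238/15]

x̄ = F·x = [-9, 15, -3]
P̄ = F·P·Fᵀ + Q = [54 -62 -18; -62 118 -24; -18 -24 64]
y = z − H·x̄ = [20]
S = H·P̄·Hᵀ + R = [750]
K = P̄·Hᵀ·S⁻¹ = [1/125; -32/125; 19/75]
x' = x̄ + K·y = [-221/25, 247/25, 31/15]
P' = (I − K·H)·P̄ = [6744/125 -7558/125 -488/25; -7558/125 8606/125 616/25; -488/25 616/25 238/15]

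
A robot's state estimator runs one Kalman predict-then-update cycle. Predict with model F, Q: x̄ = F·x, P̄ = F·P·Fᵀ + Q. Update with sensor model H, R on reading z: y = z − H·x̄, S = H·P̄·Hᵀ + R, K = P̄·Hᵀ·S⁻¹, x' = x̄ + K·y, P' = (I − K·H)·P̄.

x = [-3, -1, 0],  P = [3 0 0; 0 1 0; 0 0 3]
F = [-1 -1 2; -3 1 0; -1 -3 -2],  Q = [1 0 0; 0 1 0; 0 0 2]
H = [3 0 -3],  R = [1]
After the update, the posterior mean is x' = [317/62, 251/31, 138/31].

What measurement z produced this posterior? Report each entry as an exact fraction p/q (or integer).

z = [2]

x̄ = F·x = [4, 8, 6]
P̄ = F·P·Fᵀ + Q = [17 8 -6; 8 29 6; -6 6 26]
S = H·P̄·Hᵀ + R = [496]
K = P̄·Hᵀ·S⁻¹ = [69/496; 3/248; -6/31]
x' − x̄ = [69/62, 3/31, -48/31] = K·y
y = (KᵀK)⁻¹·Kᵀ·(x' − x̄) = [8]
z = y + H·x̄ = [8] + [-6] = [2]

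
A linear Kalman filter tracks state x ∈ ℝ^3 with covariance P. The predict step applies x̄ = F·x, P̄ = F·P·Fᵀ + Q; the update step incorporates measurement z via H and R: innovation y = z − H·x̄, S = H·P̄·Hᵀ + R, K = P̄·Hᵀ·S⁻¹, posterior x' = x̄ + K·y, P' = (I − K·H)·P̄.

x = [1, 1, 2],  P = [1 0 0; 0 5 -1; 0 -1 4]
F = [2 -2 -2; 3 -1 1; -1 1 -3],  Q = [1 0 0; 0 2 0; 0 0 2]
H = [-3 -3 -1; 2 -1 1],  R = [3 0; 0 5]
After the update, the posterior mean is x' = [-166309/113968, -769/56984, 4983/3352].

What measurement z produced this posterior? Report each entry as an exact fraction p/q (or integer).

x̄ = F·x = [-4, 4, -6]
P̄ = F·P·Fᵀ + Q = [33 8 8; 8 22 -24; 8 -24 50]
S = H·P̄·Hᵀ + R = [596 -198; -198 257]
K = P̄·Hᵀ·S⁻¹ = [-20599/113968 6699/56984; -11451/56984 -7737/28492; 509/3352 783/1676]
x' − x̄ = [289563/113968, -228705/56984, 25095/3352] = K·y
y = (KᵀK)⁻¹·Kᵀ·(x' − x̄) = [-3, 17]
z = y + H·x̄ = [-3, 17] + [6, -18] = [3, -1]

z = [3, -1]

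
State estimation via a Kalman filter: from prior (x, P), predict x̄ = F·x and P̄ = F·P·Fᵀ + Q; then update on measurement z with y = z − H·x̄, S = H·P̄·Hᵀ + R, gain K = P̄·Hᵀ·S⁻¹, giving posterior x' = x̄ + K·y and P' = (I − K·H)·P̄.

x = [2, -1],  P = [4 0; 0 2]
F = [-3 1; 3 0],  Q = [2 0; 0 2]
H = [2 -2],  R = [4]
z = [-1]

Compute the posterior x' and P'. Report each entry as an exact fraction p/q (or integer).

x̄ = F·x = [-7, 6]
P̄ = F·P·Fᵀ + Q = [40 -36; -36 38]
y = z − H·x̄ = [25]
S = H·P̄·Hᵀ + R = [604]
K = P̄·Hᵀ·S⁻¹ = [38/151; -37/151]
x' = x̄ + K·y = [-107/151, -19/151]
P' = (I − K·H)·P̄ = [264/151 188/151; 188/151 262/151]

x' = [-107/151, -19/151]
P' = [264/151 188/151; 188/151 262/151]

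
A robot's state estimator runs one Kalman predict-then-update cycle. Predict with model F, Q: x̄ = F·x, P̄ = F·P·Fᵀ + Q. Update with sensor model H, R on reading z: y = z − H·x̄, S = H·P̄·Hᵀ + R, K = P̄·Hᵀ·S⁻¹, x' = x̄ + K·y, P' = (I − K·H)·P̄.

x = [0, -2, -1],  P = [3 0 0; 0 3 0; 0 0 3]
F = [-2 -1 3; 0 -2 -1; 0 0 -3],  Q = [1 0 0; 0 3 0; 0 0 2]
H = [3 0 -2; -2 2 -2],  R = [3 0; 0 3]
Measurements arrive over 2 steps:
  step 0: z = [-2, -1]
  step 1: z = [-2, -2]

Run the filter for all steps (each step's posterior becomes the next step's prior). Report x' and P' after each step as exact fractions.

step 0: x̄ = F·x = [-1, 5, 3]
step 0: P̄ = F·P·Fᵀ + Q = [43 -3 -27; -3 18 9; -27 9 29]
step 0: y = z − H·x̄ = [7, -7]
step 0: S = H·P̄·Hᵀ + R = [830 -142; -142 99]
step 0: K = P̄·Hᵀ·S⁻¹ = [12721/62006 -2777/31003; 105/8858 1149/4429; -11773/62006 -4059/31003]
step 0: x' = x̄ + K·y = [219/206, 673/206, 533/206]
step 0: P' = (I − K·H)·P̄ = [127263/62006 41535/8858 171813/62006; 41535/8858 107127/8858 62145/8858; 171813/62006 62145/8858 275379/62006]
step 1: x̄ = F·x = [244/103, -1879/206, -1599/206]
step 1: P̄ = F·P·Fᵀ + Q = [145246/31003 2586/31003 -71244/31003; 2586/31003 5201013/62006 3436227/62006; -71244/31003 3436227/62006 2602423/62006]
step 1: y = z − H·x̄ = [-2537/103, 562/103]
step 1: S = H·P̄·Hᵀ + R = [7459997/31003 -2381080/31003; -2381080/31003 1945317/31003]
step 1: K = P̄·Hᵀ·S⁻¹ = [25311694/285214883 10040192/285214883; -79981851/285214883 160089546/285214883; -101721925/285214883 18631908/285214883]
step 1: x' = x̄ + K·y = [106983026/285214883, 483978607/570429766, 786608875/570429766]
step 1: P' = (I − K·H)·P̄ = [910379706/285214883 2253042012/285214883 1327602018/285214883; 2253042012/285214883 11985424251/570429766 6999071589/570429766; 1327602018/285214883 6999071589/570429766 4287971829/570429766]

step 0: x' = [219/206, 673/206, 533/206], P' = [127263/62006 41535/8858 171813/62006; 41535/8858 107127/8858 62145/8858; 171813/62006 62145/8858 275379/62006]
step 1: x' = [106983026/285214883, 483978607/570429766, 786608875/570429766], P' = [910379706/285214883 2253042012/285214883 1327602018/285214883; 2253042012/285214883 11985424251/570429766 6999071589/570429766; 1327602018/285214883 6999071589/570429766 4287971829/570429766]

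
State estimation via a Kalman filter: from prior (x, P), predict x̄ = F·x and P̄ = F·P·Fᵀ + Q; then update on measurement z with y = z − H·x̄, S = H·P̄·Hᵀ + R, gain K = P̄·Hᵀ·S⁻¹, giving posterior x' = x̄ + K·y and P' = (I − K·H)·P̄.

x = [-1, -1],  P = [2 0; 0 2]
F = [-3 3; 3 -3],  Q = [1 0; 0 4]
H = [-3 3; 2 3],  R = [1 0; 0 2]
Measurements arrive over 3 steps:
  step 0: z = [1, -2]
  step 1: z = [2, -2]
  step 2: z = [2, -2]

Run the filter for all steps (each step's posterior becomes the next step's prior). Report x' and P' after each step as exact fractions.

step 0: x' = [-2521/4416, -89/368], P' = [2521/22080 89/1840; 89/1840 43/460]
step 1: x' = [-637718/910957, -81812/910957], P' = [1816139/16397226 129901/2732871; 129901/2732871 84968/910957]
step 2: x' = [-1330720199/2010371473, -161778704/2010371473], P' = [445195427/4020742946 95541715/2010371473; 95541715/2010371473 187509928/2010371473]

step 0: x̄ = F·x = [0, 0]
step 0: P̄ = F·P·Fᵀ + Q = [37 -36; -36 40]
step 0: y = z − H·x̄ = [1, -2]
step 0: S = H·P̄·Hᵀ + R = [1342 246; 246 78]
step 0: K = P̄·Hᵀ·S⁻¹ = [-1453/7360 4123/22080; 249/1840 347/1840]
step 0: x' = x̄ + K·y = [-2521/4416, -89/368]
step 0: P' = (I − K·H)·P̄ = [2521/22080 89/1840; 89/1840 43/460]
step 1: x̄ = F·x = [1453/1472, -1453/1472]
step 1: P̄ = F·P·Fᵀ + Q = [14707/7360 -7347/7360; -7347/7360 36787/7360]
step 1: y = z − H·x̄ = [5831/736, -1491/1472]
step 1: S = H·P̄·Hᵀ + R = [150763/1840 132441/3680; 132441/3680 316467/7360]
step 1: K = P̄·Hᵀ·S⁻¹ = [-1036733/5465742 1492624/8198613; 125003/910957 512257/2732871]
step 1: x' = x̄ + K·y = [-637718/910957, -81812/910957]
step 1: P' = (I − K·H)·P̄ = [1816139/16397226 129901/2732871; 129901/2732871 84968/910957]
step 2: x̄ = F·x = [1667718/910957, -1667718/910957]
step 2: P̄ = F·P·Fᵀ + Q = [3608665/1821914 -1786751/1821914; -1786751/1821914 9074407/1821914]
step 2: y = z − H·x̄ = [11828222/910957, -154196/910957]
step 2: S = H·P̄·Hᵀ + R = [74065540/910957 32688963/910957; 32688963/910957 78307139/1821914]
step 2: K = P̄·Hᵀ·S⁻¹ = [-762335991/4020742946 365910286/2010371473; 275904639/2010371473 376806607/2010371473]
step 2: x' = x̄ + K·y = [-1330720199/2010371473, -161778704/2010371473]
step 2: P' = (I − K·H)·P̄ = [445195427/4020742946 95541715/2010371473; 95541715/2010371473 187509928/2010371473]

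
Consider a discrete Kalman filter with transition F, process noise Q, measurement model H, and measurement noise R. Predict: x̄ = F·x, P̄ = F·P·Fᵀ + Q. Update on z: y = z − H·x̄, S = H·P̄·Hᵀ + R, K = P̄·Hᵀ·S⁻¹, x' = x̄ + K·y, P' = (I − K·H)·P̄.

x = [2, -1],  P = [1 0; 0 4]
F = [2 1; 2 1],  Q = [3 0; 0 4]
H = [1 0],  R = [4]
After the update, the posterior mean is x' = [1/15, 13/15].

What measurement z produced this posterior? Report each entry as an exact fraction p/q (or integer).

x̄ = F·x = [3, 3]
P̄ = F·P·Fᵀ + Q = [11 8; 8 12]
S = H·P̄·Hᵀ + R = [15]
K = P̄·Hᵀ·S⁻¹ = [11/15; 8/15]
x' − x̄ = [-44/15, -32/15] = K·y
y = (KᵀK)⁻¹·Kᵀ·(x' − x̄) = [-4]
z = y + H·x̄ = [-4] + [3] = [-1]

z = [-1]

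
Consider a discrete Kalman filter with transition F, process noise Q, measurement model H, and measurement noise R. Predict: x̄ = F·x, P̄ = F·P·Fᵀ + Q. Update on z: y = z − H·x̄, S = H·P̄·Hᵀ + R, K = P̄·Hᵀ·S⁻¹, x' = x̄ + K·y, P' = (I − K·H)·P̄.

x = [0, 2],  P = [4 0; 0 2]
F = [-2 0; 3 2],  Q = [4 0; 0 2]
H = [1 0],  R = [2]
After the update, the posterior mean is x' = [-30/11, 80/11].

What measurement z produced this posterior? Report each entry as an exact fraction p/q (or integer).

x̄ = F·x = [0, 4]
P̄ = F·P·Fᵀ + Q = [20 -24; -24 46]
S = H·P̄·Hᵀ + R = [22]
K = P̄·Hᵀ·S⁻¹ = [10/11; -12/11]
x' − x̄ = [-30/11, 36/11] = K·y
y = (KᵀK)⁻¹·Kᵀ·(x' − x̄) = [-3]
z = y + H·x̄ = [-3] + [0] = [-3]

z = [-3]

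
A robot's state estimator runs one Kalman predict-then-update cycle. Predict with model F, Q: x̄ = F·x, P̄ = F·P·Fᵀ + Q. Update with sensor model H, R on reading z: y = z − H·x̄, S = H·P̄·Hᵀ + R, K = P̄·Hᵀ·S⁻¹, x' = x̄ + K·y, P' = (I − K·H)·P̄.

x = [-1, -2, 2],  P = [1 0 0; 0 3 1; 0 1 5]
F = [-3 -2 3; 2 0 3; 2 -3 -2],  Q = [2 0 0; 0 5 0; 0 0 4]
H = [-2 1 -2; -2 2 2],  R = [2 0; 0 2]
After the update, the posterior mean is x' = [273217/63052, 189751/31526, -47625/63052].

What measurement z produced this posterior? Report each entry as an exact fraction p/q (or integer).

x̄ = F·x = [13, 4, 0]
P̄ = F·P·Fᵀ + Q = [56 33 -23; 33 54 -35; -23 -35 67]
S = H·P̄·Hᵀ + R = [372 -64; -64 350]
K = P̄·Hᵀ·S⁻¹ = [-8719/63052 -4542/15763; 4627/31526 -838/15763; -18005/63052 4131/15763]
x' − x̄ = [-546459/63052, 63647/31526, -47625/63052] = K·y
y = (KᵀK)⁻¹·Kᵀ·(x' − x̄) = [21, 20]
z = y + H·x̄ = [21, 20] + [-22, -18] = [-1, 2]

z = [-1, 2]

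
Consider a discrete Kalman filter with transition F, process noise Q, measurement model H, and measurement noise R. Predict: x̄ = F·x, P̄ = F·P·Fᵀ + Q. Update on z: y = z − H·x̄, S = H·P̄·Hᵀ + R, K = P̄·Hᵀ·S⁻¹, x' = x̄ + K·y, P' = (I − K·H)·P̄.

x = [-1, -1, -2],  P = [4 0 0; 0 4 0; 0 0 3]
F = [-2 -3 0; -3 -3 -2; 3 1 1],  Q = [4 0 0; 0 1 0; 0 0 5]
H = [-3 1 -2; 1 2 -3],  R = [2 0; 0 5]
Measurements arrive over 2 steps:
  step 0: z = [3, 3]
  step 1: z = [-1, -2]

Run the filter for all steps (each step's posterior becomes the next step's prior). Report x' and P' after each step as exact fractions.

step 0: x' = [-170341/387503, 770754/387503, 56526/387503], P' = [122056/387503 -96920/387503 -128868/387503; -96920/387503 1984226/387503 1157784/387503; -128868/387503 1157784/387503 820140/387503]
step 1: x' = [-2180548882/17884737779, -6936625474/17884737779, 13237806067/35769475558], P' = [5267297598/17884737779 -1652746094/17884737779 -4106932840/17884737779; -1652746094/17884737779 70554395562/17884737779 39279982745/17884737779; -4106932840/17884737779 39279982745/17884737779 56640066525/35769475558]

step 0: x̄ = F·x = [5, 10, -6]
step 0: P̄ = F·P·Fᵀ + Q = [56 60 -36; 60 85 -54; -36 -54 48]
step 0: y = z − H·x̄ = [-4, -40]
step 0: S = H·P̄·Hᵀ + R = [207 116; 116 1937]
step 0: K = P̄·Hᵀ·S⁻¹ = [-102676/387503 62964/387503; -20291/387503 79636/387503; -47946/387503 -54744/387503]
step 0: x' = x̄ + K·y = [-170341/387503, 770754/387503, 56526/387503]
step 0: P' = (I − K·H)·P̄ = [122056/387503 -96920/387503 -128868/387503; -96920/387503 1984226/387503 1157784/387503; -128868/387503 1157784/387503 820140/387503]
step 1: x̄ = F·x = [-1971580/387503, -1914291/387503, 316257/387503]
step 1: P̄ = F·P·Fᵀ + Q = [18733230/387503 23567802/387503 -8834510/387503; 23567802/387503 33227033/387503 -12157530/387503; -8834510/387503 -12157530/387503 6801225/387503]
step 1: y = z − H·x̄ = [-3755438/387503, 5973927/387503]
step 1: S = H·P̄·Hᵀ + R = [31015197/387503 -43516144/387503; -43516144/387503 507958530/387503]
step 1: K = P̄·Hᵀ·S⁻¹ = [-4620386604/17884737779 2856520786/17884737779; -1523665823/17884737779 4323219359/17884737779; -2519642630/17884737779 -4202826855/35769475558]
step 1: x' = x̄ + K·y = [-2180548882/17884737779, -6936625474/17884737779, 13237806067/35769475558]
step 1: P' = (I − K·H)·P̄ = [5267297598/17884737779 -1652746094/17884737779 -4106932840/17884737779; -1652746094/17884737779 70554395562/17884737779 39279982745/17884737779; -4106932840/17884737779 39279982745/17884737779 56640066525/35769475558]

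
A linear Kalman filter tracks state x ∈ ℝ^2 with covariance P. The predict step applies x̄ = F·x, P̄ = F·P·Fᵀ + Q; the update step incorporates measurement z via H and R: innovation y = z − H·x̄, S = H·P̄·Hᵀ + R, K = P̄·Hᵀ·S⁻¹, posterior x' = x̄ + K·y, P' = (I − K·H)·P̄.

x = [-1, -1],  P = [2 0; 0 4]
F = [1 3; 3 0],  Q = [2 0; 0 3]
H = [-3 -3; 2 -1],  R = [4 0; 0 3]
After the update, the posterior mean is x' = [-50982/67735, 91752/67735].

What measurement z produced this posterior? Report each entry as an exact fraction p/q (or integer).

z = [-2, -3]

x̄ = F·x = [-4, -3]
P̄ = F·P·Fᵀ + Q = [40 6; 6 21]
S = H·P̄·Hᵀ + R = [661 -195; -195 160]
K = P̄·Hᵀ·S⁻¹ = [-1530/13547 22004/67735; -2943/13547 -21744/67735]
x' − x̄ = [219958/67735, 294957/67735] = K·y
y = (KᵀK)⁻¹·Kᵀ·(x' − x̄) = [-23, 2]
z = y + H·x̄ = [-23, 2] + [21, -5] = [-2, -3]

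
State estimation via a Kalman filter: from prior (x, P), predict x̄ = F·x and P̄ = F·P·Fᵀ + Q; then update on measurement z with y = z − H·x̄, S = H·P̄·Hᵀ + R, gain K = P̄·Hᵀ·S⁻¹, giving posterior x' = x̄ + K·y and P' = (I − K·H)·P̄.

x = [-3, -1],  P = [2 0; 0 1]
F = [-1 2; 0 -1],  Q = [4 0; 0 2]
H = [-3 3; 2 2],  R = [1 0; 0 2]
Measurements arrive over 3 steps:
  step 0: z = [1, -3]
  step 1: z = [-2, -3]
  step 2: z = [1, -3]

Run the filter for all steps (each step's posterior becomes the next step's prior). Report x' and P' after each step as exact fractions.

step 0: x' = [-409/511, -228/511], P' = [74/511 45/511; 45/511 289/2044]
step 1: x' = [-514731/1521607, -1479776/1521607], P' = [217886/1521607 132588/1521607; 132588/1521607 213355/1521607]
step 2: x' = [-123400672/141439985, -559023303/1131519880], P' = [20253298/141439985 12324519/141439985; 12324519/141439985 158655571/1131519880]

step 0: x̄ = F·x = [1, 1]
step 0: P̄ = F·P·Fᵀ + Q = [10 -2; -2 3]
step 0: y = z − H·x̄ = [1, -7]
step 0: S = H·P̄·Hᵀ + R = [154 -42; -42 38]
step 0: K = P̄·Hᵀ·S⁻¹ = [-87/511 17/73; 327/2044 67/292]
step 0: x' = x̄ + K·y = [-409/511, -228/511]
step 0: P' = (I − K·H)·P̄ = [74/511 45/511; 45/511 289/2044]
step 1: x̄ = F·x = [-47/511, 228/511]
step 1: P̄ = F·P·Fᵀ + Q = [2227/511 -199/1022; -199/1022 4377/2044]
step 1: y = z − H·x̄ = [-1847/511, -1895/511]
step 1: S = H·P̄·Hᵀ + R = [128773/2044 -13593/1022; -13593/1022 13511/511]
step 1: K = P̄·Hᵀ·S⁻¹ = [-255894/1521607 350474/1521607; 242301/1521607 345943/1521607]
step 1: x' = x̄ + K·y = [-514731/1521607, -1479776/1521607]
step 1: P' = (I − K·H)·P̄ = [217886/1521607 132588/1521607; 132588/1521607 213355/1521607]
step 2: x̄ = F·x = [-2444821/1521607, 1479776/1521607]
step 2: P̄ = F·P·Fᵀ + Q = [6627382/1521607 -294122/1521607; -294122/1521607 3256569/1521607]
step 2: y = z − H·x̄ = [-10252184/1521607, -2634731/1521607]
step 2: S = H·P̄·Hᵀ + R = [95771362/1521607 -20224878/1521607; -20224878/1521607 40226042/1521607]
step 2: K = P̄·Hᵀ·S⁻¹ = [-23786337/141439985 32577817/141439985; 180178257/1131519880 257251723/1131519880]
step 2: x' = x̄ + K·y = [-123400672/141439985, -559023303/1131519880]
step 2: P' = (I − K·H)·P̄ = [20253298/141439985 12324519/141439985; 12324519/141439985 158655571/1131519880]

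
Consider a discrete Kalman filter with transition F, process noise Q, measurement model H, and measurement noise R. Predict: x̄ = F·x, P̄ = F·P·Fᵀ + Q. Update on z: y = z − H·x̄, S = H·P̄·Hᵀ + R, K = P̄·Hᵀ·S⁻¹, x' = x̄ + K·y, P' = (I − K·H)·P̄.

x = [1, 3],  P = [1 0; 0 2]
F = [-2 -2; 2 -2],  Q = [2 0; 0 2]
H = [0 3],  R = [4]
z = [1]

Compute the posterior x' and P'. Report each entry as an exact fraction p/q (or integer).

x̄ = F·x = [-8, -4]
P̄ = F·P·Fᵀ + Q = [14 4; 4 14]
y = z − H·x̄ = [13]
S = H·P̄·Hᵀ + R = [130]
K = P̄·Hᵀ·S⁻¹ = [6/65; 21/65]
x' = x̄ + K·y = [-34/5, 1/5]
P' = (I − K·H)·P̄ = [838/65 8/65; 8/65 28/65]

x' = [-34/5, 1/5]
P' = [838/65 8/65; 8/65 28/65]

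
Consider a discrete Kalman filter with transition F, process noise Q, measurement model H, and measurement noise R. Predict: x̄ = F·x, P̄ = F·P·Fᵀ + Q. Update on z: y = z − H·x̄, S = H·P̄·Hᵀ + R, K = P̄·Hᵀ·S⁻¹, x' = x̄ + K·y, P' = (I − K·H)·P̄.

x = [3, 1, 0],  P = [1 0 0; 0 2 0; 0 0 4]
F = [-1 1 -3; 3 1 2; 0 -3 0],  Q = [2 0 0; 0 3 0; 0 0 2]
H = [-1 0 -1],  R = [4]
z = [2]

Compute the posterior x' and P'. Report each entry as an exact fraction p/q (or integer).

x̄ = F·x = [-2, 10, -3]
P̄ = F·P·Fᵀ + Q = [41 -25 -6; -25 30 -6; -6 -6 20]
y = z − H·x̄ = [-3]
S = H·P̄·Hᵀ + R = [53]
K = P̄·Hᵀ·S⁻¹ = [-35/53; 31/53; -14/53]
x' = x̄ + K·y = [-1/53, 437/53, -117/53]
P' = (I − K·H)·P̄ = [948/53 -240/53 -808/53; -240/53 629/53 116/53; -808/53 116/53 864/53]

x' = [-1/53, 437/53, -117/53]
P' = [948/53 -240/53 -808/53; -240/53 629/53 116/53; -808/53 116/53 864/53]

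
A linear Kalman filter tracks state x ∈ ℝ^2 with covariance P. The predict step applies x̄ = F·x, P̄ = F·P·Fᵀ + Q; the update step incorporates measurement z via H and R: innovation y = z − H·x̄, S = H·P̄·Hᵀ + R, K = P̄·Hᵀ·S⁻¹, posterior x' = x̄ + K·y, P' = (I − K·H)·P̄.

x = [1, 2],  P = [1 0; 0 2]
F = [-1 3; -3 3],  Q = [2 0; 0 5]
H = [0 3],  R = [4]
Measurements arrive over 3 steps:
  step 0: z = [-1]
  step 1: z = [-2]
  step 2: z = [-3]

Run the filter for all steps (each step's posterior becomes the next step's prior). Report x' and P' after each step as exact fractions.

step 0: x' = [415/146, -21/73], P' = [2163/292 21/73; 21/73 32/73]
step 1: x' = [-169442/186271, -134370/186271], P' = [809657/186271 26532/186271; 26532/186271 82268/186271]
step 2: x' = [-136839487/77075020, -18977268/19268755], P' = [336938101/77075020 2850999/19268755; 2850999/19268755 8481104/19268755]

step 0: x̄ = F·x = [5, 3]
step 0: P̄ = F·P·Fᵀ + Q = [21 21; 21 32]
step 0: y = z − H·x̄ = [-10]
step 0: S = H·P̄·Hᵀ + R = [292]
step 0: K = P̄·Hᵀ·S⁻¹ = [63/292; 24/73]
step 0: x' = x̄ + K·y = [415/146, -21/73]
step 0: P' = (I − K·H)·P̄ = [2163/292 21/73; 21/73 32/73]
step 1: x̄ = F·x = [-541/146, -1371/146]
step 1: P̄ = F·P·Fᵀ + Q = [3395/292 6633/292; 6633/292 20567/292]
step 1: y = z − H·x̄ = [3821/146]
step 1: S = H·P̄·Hᵀ + R = [186271/292]
step 1: K = P̄·Hᵀ·S⁻¹ = [19899/186271; 61701/186271]
step 1: x' = x̄ + K·y = [-169442/186271, -134370/186271]
step 1: P' = (I − K·H)·P̄ = [809657/186271 26532/186271; 26532/186271 82268/186271]
step 2: x̄ = F·x = [-233668/186271, 105216/186271]
step 2: P̄ = F·P·Fᵀ + Q = [1763419/186271 2850999/186271; 2850999/186271 8481104/186271]
step 2: y = z − H·x̄ = [-874461/186271]
step 2: S = H·P̄·Hᵀ + R = [77075020/186271]
step 2: K = P̄·Hᵀ·S⁻¹ = [8552997/77075020; 6360828/19268755]
step 2: x' = x̄ + K·y = [-136839487/77075020, -18977268/19268755]
step 2: P' = (I − K·H)·P̄ = [336938101/77075020 2850999/19268755; 2850999/19268755 8481104/19268755]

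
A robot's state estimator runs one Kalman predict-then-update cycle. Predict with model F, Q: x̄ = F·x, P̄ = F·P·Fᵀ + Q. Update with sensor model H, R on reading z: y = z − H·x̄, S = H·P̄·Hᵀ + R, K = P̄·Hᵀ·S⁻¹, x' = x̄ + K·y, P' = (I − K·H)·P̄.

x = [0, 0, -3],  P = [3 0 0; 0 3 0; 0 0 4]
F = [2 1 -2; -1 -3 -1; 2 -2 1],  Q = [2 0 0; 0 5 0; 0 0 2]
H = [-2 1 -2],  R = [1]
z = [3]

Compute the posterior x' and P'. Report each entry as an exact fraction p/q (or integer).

x̄ = F·x = [6, 3, -3]
P̄ = F·P·Fᵀ + Q = [33 -7 -2; -7 39 8; -2 8 30]
y = z − H·x̄ = [6]
S = H·P̄·Hᵀ + R = [272]
K = P̄·Hᵀ·S⁻¹ = [-69/272; 37/272; -3/17]
x' = x̄ + K·y = [609/136, 519/136, -69/17]
P' = (I − K·H)·P̄ = [4215/272 649/272 -241/17; 649/272 9239/272 247/17; -241/17 247/17 366/17]

x' = [609/136, 519/136, -69/17]
P' = [4215/272 649/272 -241/17; 649/272 9239/272 247/17; -241/17 247/17 366/17]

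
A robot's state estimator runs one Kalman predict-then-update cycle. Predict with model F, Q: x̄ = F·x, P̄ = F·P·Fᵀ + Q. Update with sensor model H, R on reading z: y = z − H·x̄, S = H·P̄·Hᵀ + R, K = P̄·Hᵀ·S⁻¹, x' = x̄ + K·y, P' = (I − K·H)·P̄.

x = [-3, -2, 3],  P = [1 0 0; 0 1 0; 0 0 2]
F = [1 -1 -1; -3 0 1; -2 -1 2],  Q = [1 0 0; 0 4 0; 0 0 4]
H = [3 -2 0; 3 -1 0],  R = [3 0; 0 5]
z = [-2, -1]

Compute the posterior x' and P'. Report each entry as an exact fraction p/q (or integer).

x' = [119/156, 135/52, 83/12]
P' = [245/312 125/104 5/24; 125/104 255/104 5/8; 5/24 5/8 233/24]

x̄ = F·x = [-4, 12, 14]
P̄ = F·P·Fᵀ + Q = [5 -5 -5; -5 15 10; -5 10 17]
y = z − H·x̄ = [34, 23]
S = H·P̄·Hᵀ + R = [168 120; 120 95]
K = P̄·Hᵀ·S⁻¹ = [-5/312 3/13; -45/104 3/13; -5/24 0]
x' = x̄ + K·y = [119/156, 135/52, 83/12]
P' = (I − K·H)·P̄ = [245/312 125/104 5/24; 125/104 255/104 5/8; 5/24 5/8 233/24]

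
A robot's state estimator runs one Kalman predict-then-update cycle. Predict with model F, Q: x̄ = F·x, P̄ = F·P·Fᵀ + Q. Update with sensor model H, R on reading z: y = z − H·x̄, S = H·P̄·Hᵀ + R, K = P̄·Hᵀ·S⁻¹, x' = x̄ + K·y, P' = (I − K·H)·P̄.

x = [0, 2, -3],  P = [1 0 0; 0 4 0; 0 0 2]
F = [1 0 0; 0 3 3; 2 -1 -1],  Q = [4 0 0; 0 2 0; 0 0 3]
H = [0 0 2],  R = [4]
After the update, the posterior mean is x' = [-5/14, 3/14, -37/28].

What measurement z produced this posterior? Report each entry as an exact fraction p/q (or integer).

x̄ = F·x = [0, -3, 1]
P̄ = F·P·Fᵀ + Q = [5 0 2; 0 56 -18; 2 -18 13]
S = H·P̄·Hᵀ + R = [56]
K = P̄·Hᵀ·S⁻¹ = [1/14; -9/14; 13/28]
x' − x̄ = [-5/14, 45/14, -65/28] = K·y
y = (KᵀK)⁻¹·Kᵀ·(x' − x̄) = [-5]
z = y + H·x̄ = [-5] + [2] = [-3]

z = [-3]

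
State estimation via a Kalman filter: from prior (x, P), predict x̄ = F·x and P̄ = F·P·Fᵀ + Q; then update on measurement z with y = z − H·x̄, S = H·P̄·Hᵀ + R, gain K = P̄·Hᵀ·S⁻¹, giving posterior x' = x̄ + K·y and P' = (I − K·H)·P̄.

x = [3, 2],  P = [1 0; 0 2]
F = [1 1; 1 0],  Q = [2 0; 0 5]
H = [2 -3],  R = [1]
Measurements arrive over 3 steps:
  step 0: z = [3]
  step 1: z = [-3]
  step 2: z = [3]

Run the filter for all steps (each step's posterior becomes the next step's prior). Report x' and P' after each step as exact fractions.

step 0: x' = [47/9, 157/63], P' = [38/9 25/9; 25/9 122/63]
step 1: x' = [473/64, 10213/1728], P' = [1659/128 1101/128; 1101/128 20105/3456]
step 2: x' = [2510411/192929, 1479031/192929], P' = [6888347/192929 4579242/192929; 4579242/192929 3065221/192929]

step 0: x̄ = F·x = [5, 3]
step 0: P̄ = F·P·Fᵀ + Q = [5 1; 1 6]
step 0: y = z − H·x̄ = [2]
step 0: S = H·P̄·Hᵀ + R = [63]
step 0: K = P̄·Hᵀ·S⁻¹ = [1/9; -16/63]
step 0: x' = x̄ + K·y = [47/9, 157/63]
step 0: P' = (I − K·H)·P̄ = [38/9 25/9; 25/9 122/63]
step 1: x̄ = F·x = [54/7, 47/9]
step 1: P̄ = F·P·Fᵀ + Q = [96/7 7; 7 83/9]
step 1: y = z − H·x̄ = [-58/21]
step 1: S = H·P̄·Hᵀ + R = [384/7]
step 1: K = P̄·Hᵀ·S⁻¹ = [15/128; -287/1152]
step 1: x' = x̄ + K·y = [473/64, 10213/1728]
step 1: P' = (I − K·H)·P̄ = [1659/128 1101/128; 1101/128 20105/3456]
step 2: x̄ = F·x = [2873/216, 473/64]
step 2: P̄ = F·P·Fᵀ + Q = [2051/54 345/16; 345/16 2299/128]
step 2: y = z − H·x̄ = [-2471/1728]
step 2: S = H·P̄·Hᵀ + R = [192929/3456]
step 2: K = P̄·Hᵀ·S⁻¹ = [38968/192929; -37179/192929]
step 2: x' = x̄ + K·y = [2510411/192929, 1479031/192929]
step 2: P' = (I − K·H)·P̄ = [6888347/192929 4579242/192929; 4579242/192929 3065221/192929]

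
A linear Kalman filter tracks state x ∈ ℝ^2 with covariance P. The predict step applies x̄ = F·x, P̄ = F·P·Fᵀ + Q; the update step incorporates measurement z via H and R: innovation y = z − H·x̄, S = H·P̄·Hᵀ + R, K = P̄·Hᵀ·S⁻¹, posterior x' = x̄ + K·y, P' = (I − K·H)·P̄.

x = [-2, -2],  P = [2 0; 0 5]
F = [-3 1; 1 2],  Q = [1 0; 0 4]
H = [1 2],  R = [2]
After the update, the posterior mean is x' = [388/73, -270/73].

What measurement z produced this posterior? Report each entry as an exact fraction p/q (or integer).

z = [-2]

x̄ = F·x = [4, -6]
P̄ = F·P·Fᵀ + Q = [24 4; 4 26]
S = H·P̄·Hᵀ + R = [146]
K = P̄·Hᵀ·S⁻¹ = [16/73; 28/73]
x' − x̄ = [96/73, 168/73] = K·y
y = (KᵀK)⁻¹·Kᵀ·(x' − x̄) = [6]
z = y + H·x̄ = [6] + [-8] = [-2]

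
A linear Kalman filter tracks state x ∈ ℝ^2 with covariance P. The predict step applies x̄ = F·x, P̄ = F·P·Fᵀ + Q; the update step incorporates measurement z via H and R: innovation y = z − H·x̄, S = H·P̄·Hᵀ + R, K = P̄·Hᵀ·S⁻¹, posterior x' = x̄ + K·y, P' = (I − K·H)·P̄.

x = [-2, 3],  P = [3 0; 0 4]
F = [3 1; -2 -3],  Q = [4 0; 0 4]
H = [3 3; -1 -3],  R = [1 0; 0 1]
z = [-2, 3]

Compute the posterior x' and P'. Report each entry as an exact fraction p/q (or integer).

x' = [84/197, -223/197]
P' = [16595/33687 -1230/3743; -1230/3743 1028/3743]

x̄ = F·x = [-3, -5]
P̄ = F·P·Fᵀ + Q = [35 -30; -30 52]
y = z − H·x̄ = [22, -15]
S = H·P̄·Hᵀ + R = [244 -213; -213 324]
K = P̄·Hᵀ·S⁻¹ = [5525/11229 16615/33687; -606/3743 -1854/3743]
x' = x̄ + K·y = [84/197, -223/197]
P' = (I − K·H)·P̄ = [16595/33687 -1230/3743; -1230/3743 1028/3743]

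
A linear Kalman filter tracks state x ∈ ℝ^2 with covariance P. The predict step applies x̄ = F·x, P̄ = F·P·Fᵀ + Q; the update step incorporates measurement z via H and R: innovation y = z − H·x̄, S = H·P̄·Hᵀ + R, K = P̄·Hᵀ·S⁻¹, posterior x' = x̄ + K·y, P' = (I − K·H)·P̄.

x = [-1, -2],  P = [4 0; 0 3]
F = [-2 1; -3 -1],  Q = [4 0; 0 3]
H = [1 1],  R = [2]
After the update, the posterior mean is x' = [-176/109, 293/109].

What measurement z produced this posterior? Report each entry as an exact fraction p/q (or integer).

z = [1]

x̄ = F·x = [0, 5]
P̄ = F·P·Fᵀ + Q = [23 21; 21 42]
S = H·P̄·Hᵀ + R = [109]
K = P̄·Hᵀ·S⁻¹ = [44/109; 63/109]
x' − x̄ = [-176/109, -252/109] = K·y
y = (KᵀK)⁻¹·Kᵀ·(x' − x̄) = [-4]
z = y + H·x̄ = [-4] + [5] = [1]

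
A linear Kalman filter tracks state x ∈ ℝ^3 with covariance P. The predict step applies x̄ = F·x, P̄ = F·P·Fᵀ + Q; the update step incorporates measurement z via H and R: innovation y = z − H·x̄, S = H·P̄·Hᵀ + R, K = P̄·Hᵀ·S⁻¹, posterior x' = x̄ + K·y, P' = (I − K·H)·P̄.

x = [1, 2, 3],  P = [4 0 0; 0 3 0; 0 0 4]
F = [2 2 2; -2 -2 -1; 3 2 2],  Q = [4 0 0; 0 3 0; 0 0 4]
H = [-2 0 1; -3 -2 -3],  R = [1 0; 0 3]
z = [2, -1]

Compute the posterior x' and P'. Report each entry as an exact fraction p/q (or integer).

x' = [-1088/3087, -641/1029, 3463/3087]
P' = [18640/27783 -21356/9261 28060/27783; -21356/9261 31177/3087 -42284/9261; 28060/27783 -42284/9261 64300/27783]

x̄ = F·x = [12, -9, 13]
P̄ = F·P·Fᵀ + Q = [48 -36 52; -36 35 -44; 52 -44 68]
y = z − H·x̄ = [13, 56]
S = H·P̄·Hᵀ + R = [53 184; 184 1163]
K = P̄·Hᵀ·S⁻¹ = [-9220/27783 -3988/27783; 428/9261 1286/9261; 8180/27783 -7792/27783]
x' = x̄ + K·y = [-1088/3087, -641/1029, 3463/3087]
P' = (I − K·H)·P̄ = [18640/27783 -21356/9261 28060/27783; -21356/9261 31177/3087 -42284/9261; 28060/27783 -42284/9261 64300/27783]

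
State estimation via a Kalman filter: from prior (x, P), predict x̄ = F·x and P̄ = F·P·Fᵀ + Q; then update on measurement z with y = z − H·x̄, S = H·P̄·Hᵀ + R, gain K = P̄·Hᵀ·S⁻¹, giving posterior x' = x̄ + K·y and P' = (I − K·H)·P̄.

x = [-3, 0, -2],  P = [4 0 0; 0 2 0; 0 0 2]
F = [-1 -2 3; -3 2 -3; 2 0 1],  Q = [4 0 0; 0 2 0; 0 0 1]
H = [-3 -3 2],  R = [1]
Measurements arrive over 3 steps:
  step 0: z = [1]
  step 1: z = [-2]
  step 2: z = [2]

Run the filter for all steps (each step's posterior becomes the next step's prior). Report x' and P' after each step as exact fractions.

step 0: x̄ = F·x = [-3, 15, -8]
step 0: P̄ = F·P·Fᵀ + Q = [34 -14 -2; -14 64 -30; -2 -30 19]
step 0: y = z − H·x̄ = [53]
step 0: S = H·P̄·Hᵀ + R = [1091]
step 0: K = P̄·Hᵀ·S⁻¹ = [-64/1091; -210/1091; 134/1091]
step 0: x' = x̄ + K·y = [-6665/1091, 5235/1091, -1626/1091]
step 0: P' = (I − K·H)·P̄ = [32998/1091 -28714/1091 6394/1091; -28714/1091 25724/1091 -4590/1091; 6394/1091 -4590/1091 2773/1091]
step 1: x̄ = F·x = [-8683/1091, 35343/1091, -14956/1091]
step 1: P̄ = F·P·Fᵀ + Q = [67075/1091 -237159/1091 98329/1091; -237159/1091 941757/1091 -387889/1091; 98329/1091 -387889/1091 161432/1091]
step 1: y = z − H·x̄ = [107710/1091]
step 1: S = H·P̄·Hᵀ + R = [8932165/1091]
step 1: K = P̄·Hᵀ·S⁻¹ = [141382/1786433; -2889572/8932165; 1191544/8932165]
step 1: x' = x̄ + K·y = [-259709/1786433, 816445/1786433, -962100/1786433]
step 1: P' = (I − K·H)·P̄ = [18222405/1786433 -13872773/1786433 6595139/1786433; -13872773/1786433 57105931/8932165 -19831687/8932165; 6595139/1786433 -19831687/8932165 20311784/8932165]
step 2: x̄ = F·x = [-4259481/1786433, 5298317/1786433, -1481518/1786433]
step 2: P̄ = F·P·Fᵀ + Q = [300741079/8932165 -851183579/8932165 360708611/8932165; -851183579/8932165 2913011469/8932165 -1221507591/8932165; 360708611/8932165 -1221507591/8932165 525594829/8932165]
step 2: y = z − H·x̄ = [419670/77671]
step 2: S = H·P̄·Hᵀ + R = [49231319/16885]
step 2: K = P̄·Hᵀ·S⁻¹ = [103162814/1132320337; -375152124/1132320337; 157982026/1132320337]
step 2: x' = x̄ + K·y = [-49276141467/26043367751, 30619793459/26043367751, -1965285286/26043367751]
step 2: P' = (I − K·H)·P̄ = [246568777273/26043367751 -189703376689/26043367751 86484473237/26043367751; -189703376689/26043367751 158263591311/26043367751 -51473927493/26043367751; 86484473237/26043367751 -51473927493/26043367751 54332611915/26043367751]

step 0: x' = [-6665/1091, 5235/1091, -1626/1091], P' = [32998/1091 -28714/1091 6394/1091; -28714/1091 25724/1091 -4590/1091; 6394/1091 -4590/1091 2773/1091]
step 1: x' = [-259709/1786433, 816445/1786433, -962100/1786433], P' = [18222405/1786433 -13872773/1786433 6595139/1786433; -13872773/1786433 57105931/8932165 -19831687/8932165; 6595139/1786433 -19831687/8932165 20311784/8932165]
step 2: x' = [-49276141467/26043367751, 30619793459/26043367751, -1965285286/26043367751], P' = [246568777273/26043367751 -189703376689/26043367751 86484473237/26043367751; -189703376689/26043367751 158263591311/26043367751 -51473927493/26043367751; 86484473237/26043367751 -51473927493/26043367751 54332611915/26043367751]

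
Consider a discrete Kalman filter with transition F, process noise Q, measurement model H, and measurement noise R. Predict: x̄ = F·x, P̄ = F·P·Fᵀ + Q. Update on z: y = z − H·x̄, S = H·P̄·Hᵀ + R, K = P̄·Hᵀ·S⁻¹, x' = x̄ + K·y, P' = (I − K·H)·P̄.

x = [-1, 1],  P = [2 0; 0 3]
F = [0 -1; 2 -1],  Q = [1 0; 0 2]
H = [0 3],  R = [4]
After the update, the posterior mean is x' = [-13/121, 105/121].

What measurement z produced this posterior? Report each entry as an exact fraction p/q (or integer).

z = [3]

x̄ = F·x = [-1, -3]
P̄ = F·P·Fᵀ + Q = [4 3; 3 13]
S = H·P̄·Hᵀ + R = [121]
K = P̄·Hᵀ·S⁻¹ = [9/121; 39/121]
x' − x̄ = [108/121, 468/121] = K·y
y = (KᵀK)⁻¹·Kᵀ·(x' − x̄) = [12]
z = y + H·x̄ = [12] + [-9] = [3]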